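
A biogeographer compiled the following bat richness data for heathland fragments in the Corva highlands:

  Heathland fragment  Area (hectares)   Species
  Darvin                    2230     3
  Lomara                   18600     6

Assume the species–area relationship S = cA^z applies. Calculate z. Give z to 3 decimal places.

Taking logs: ln S = ln c + z ln A, so z = (ln S₂ − ln S₁)/(ln A₂ − ln A₁).
z = ln(6/3) / ln(18600/2230) = ln(2) / ln(8.341) = 0.6931 / 2.1212 = 0.3268

0.327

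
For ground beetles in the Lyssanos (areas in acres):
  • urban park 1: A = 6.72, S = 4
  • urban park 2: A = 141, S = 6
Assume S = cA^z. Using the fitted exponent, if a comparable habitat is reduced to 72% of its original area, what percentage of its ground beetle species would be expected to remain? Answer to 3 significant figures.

95.7%

z = ln(6/4) / ln(141/6.72) = 0.4055 / 3.0437 = 0.1332
S_new/S_old = (A_new/A_old)^z = 0.72^0.1332 = exp(0.1332 × -0.3285) = 0.9572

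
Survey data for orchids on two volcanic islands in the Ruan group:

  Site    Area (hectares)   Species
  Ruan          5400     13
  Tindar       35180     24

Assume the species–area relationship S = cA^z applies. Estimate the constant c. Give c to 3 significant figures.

0.781

z = ln(S₂/S₁) / ln(A₂/A₁) = ln(24/13) / ln(35180/5400) = 0.6131 / 1.8741 = 0.3271
c = S₁ / A₁^z = 13 / 5400^0.3271 = 13 / 16.64 = 0.7814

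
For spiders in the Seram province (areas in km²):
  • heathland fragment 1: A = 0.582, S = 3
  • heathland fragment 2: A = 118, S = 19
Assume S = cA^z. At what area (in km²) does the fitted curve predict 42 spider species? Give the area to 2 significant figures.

z = ln(19/3) / ln(118/0.582) = 1.8458 / 5.3120 = 0.3475
c = 3 / 0.582^0.3475 = 3 / 0.8285 = 3.621
A = (42/3.621)^(1/0.3475) ⇒ ln A = ln(11.6)/0.3475 = 7.0535
A = e^7.0535 ≈ 1157 km²

1200 km²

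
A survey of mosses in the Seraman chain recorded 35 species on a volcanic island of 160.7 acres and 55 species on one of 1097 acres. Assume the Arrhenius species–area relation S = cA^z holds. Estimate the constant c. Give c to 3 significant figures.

10.6

z = ln(S₂/S₁) / ln(A₂/A₁) = ln(55/35) / ln(1097/160.7) = 0.4520 / 1.9208 = 0.2353
c = S₁ / A₁^z = 35 / 160.7^0.2353 = 35 / 3.304 = 10.59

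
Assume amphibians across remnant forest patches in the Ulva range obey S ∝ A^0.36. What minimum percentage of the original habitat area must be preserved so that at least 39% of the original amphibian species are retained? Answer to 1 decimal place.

Need (A_new/A_old)^0.36 = 0.39, so A_new/A_old = 0.39^(1/0.36) = 0.39^2.778
ln(A_new/A_old) = ln 0.39 / 0.36 = -0.9416 / 0.36 = -2.6156
A_new/A_old = e^-2.6156 ≈ 0.07313

7.3%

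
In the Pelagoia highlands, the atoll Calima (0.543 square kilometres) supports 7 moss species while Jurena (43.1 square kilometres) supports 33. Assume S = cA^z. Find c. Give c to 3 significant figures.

8.69

z = ln(S₂/S₁) / ln(A₂/A₁) = ln(33/7) / ln(43.1/0.543) = 1.5506 / 4.3742 = 0.3545
c = S₁ / A₁^z = 7 / 0.543^0.3545 = 7 / 0.8054 = 8.692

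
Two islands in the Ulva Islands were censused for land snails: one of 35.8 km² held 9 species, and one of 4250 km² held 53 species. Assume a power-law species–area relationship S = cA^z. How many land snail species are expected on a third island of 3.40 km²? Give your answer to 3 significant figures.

z = ln(53/9) / ln(4250/35.8) = 1.7731 / 4.7767 = 0.3712
c = 9 / 35.8^0.3712 = 9 / 3.774 = 2.385
S₃ = 2.385 × 3.4^0.3712 = 2.385 × 1.575 ≈ 3.756

3.76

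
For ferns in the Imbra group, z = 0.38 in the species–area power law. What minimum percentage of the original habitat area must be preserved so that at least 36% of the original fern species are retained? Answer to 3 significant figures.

6.80%

Need (A_new/A_old)^0.38 = 0.36, so A_new/A_old = 0.36^(1/0.38) = 0.36^2.632
ln(A_new/A_old) = ln 0.36 / 0.38 = -1.0217 / 0.38 = -2.6886
A_new/A_old = e^-2.6886 ≈ 0.06798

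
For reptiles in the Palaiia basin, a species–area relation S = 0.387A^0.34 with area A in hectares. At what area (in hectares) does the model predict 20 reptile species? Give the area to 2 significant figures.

110000 hectares

20 = 0.387 × A^0.34  ⇒  A^0.34 = 20/0.387 = 51.68
ln A = ln(51.68) / 0.34 = 3.9451 / 0.34 = 11.6031
A = e^11.6031 ≈ 109439 hectares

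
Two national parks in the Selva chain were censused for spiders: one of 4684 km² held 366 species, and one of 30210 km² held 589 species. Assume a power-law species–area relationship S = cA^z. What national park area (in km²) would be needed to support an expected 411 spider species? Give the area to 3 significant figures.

z = ln(589/366) / ln(30210/4684) = 0.4758 / 1.8640 = 0.2553
c = 366 / 4684^0.2553 = 366 / 8.648 = 42.32
A = (411/42.32)^(1/0.2553) ⇒ ln A = ln(9.712)/0.2553 = 8.9062
A = e^8.9062 ≈ 7378 km²

7380 km²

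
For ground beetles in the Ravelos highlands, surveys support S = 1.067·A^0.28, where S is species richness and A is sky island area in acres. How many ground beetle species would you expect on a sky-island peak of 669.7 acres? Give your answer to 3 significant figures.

6.60

S = 1.067 × 669.7^0.28
ln S = ln 1.067 + 0.28 × ln 669.7 = 0.0649 + 0.28 × 6.5068 = 1.8868
S = e^1.8868 ≈ 6.598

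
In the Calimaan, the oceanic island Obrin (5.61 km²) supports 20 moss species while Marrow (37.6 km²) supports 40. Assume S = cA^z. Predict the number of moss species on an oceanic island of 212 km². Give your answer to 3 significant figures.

z = ln(40/20) / ln(37.6/5.61) = 0.6931 / 1.9025 = 0.3643
c = 20 / 5.61^0.3643 = 20 / 1.874 = 10.67
S₃ = 10.67 × 212^0.3643 = 10.67 × 7.04 ≈ 75.12

75.1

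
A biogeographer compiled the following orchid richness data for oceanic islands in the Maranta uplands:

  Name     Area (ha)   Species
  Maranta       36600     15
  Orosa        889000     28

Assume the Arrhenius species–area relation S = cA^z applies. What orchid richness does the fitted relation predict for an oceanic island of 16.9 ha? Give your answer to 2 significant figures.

3.3

z = ln(28/15) / ln(889000/36600) = 0.6242 / 3.1900 = 0.1957
c = 15 / 36600^0.1957 = 15 / 7.814 = 1.92
S₃ = 1.92 × 16.9^0.1957 = 1.92 × 1.739 ≈ 3.338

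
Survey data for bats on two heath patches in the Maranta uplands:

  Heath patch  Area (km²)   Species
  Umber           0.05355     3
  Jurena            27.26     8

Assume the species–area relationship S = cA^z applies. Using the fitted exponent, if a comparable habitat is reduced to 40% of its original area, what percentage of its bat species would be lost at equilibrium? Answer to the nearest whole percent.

13%

z = ln(8/3) / ln(27.26/0.05355) = 0.9808 / 6.2326 = 0.1574
S_new/S_old = (A_new/A_old)^z = 0.4^0.1574 = exp(0.1574 × -0.9163) = 0.8657
Fraction lost = 1 − 0.8657 = 0.1343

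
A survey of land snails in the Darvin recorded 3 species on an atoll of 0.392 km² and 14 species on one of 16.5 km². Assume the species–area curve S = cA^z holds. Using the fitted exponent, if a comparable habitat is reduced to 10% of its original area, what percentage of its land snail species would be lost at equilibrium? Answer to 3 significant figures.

z = ln(14/3) / ln(16.5/0.392) = 1.5404 / 3.7399 = 0.4119
S_new/S_old = (A_new/A_old)^z = 0.1^0.4119 = exp(0.4119 × -2.3026) = 0.3873
Fraction lost = 1 − 0.3873 = 0.6127

61.3%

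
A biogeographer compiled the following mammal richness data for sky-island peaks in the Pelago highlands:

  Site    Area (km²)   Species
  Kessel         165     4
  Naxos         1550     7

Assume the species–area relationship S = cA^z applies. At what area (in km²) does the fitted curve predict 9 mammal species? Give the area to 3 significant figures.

z = ln(7/4) / ln(1550/165) = 0.5596 / 2.2401 = 0.2498
c = 4 / 165^0.2498 = 4 / 3.581 = 1.117
A = (9/1.117)^(1/0.2498) ⇒ ln A = ln(8.057)/0.2498 = 8.3520
A = e^8.3520 ≈ 4239 km²

4240 km²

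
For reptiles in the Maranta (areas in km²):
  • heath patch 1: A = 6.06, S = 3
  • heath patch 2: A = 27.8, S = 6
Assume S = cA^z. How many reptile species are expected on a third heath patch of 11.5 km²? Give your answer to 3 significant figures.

4.02

z = ln(6/3) / ln(27.8/6.06) = 0.6931 / 1.5233 = 0.4550
c = 3 / 6.06^0.4550 = 3 / 2.27 = 1.322
S₃ = 1.322 × 11.5^0.4550 = 1.322 × 3.038 ≈ 4.015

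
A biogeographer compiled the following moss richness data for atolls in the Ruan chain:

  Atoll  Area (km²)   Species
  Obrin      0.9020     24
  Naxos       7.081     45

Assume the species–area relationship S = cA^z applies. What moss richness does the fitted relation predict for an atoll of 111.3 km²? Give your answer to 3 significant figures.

104

z = ln(45/24) / ln(7.081/0.902) = 0.6286 / 2.0606 = 0.3051
c = 24 / 0.902^0.3051 = 24 / 0.969 = 24.77
S₃ = 24.77 × 111.3^0.3051 = 24.77 × 4.21 ≈ 104.3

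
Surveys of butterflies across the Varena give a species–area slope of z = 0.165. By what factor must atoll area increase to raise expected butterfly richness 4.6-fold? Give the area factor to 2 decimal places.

10392.36

(A₂/A₁)^0.165 = 4.6, so A₂/A₁ = 4.6^(1/0.165) = 4.6^6.061
ln(A₂/A₁) = ln 4.6 / 0.165 = 1.5261 / 0.165 = 9.2488
A₂/A₁ = e^9.2488 ≈ 10392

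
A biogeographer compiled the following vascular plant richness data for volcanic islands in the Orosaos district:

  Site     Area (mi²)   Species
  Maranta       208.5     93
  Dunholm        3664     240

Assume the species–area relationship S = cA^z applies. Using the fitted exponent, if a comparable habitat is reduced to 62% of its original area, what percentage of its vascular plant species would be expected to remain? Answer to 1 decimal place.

z = ln(240/93) / ln(3664/208.5) = 0.9480 / 2.8664 = 0.3307
S_new/S_old = (A_new/A_old)^z = 0.62^0.3307 = exp(0.3307 × -0.4780) = 0.8538

85.4%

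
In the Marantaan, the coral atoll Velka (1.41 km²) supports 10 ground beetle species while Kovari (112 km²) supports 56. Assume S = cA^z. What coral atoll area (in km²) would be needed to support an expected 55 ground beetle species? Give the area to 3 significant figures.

107 km²

z = ln(56/10) / ln(112/1.41) = 1.7228 / 4.3749 = 0.3938
c = 10 / 1.41^0.3938 = 10 / 1.145 = 8.735
A = (55/8.735)^(1/0.3938) ⇒ ln A = ln(6.297)/0.3938 = 4.6727
A = e^4.6727 ≈ 107 km²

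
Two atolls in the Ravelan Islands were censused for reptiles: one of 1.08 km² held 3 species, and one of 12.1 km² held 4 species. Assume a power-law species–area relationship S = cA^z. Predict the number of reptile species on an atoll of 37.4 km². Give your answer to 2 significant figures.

z = ln(4/3) / ln(12.1/1.08) = 0.2877 / 2.4162 = 0.1191
c = 3 / 1.08^0.1191 = 3 / 1.009 = 2.973
S₃ = 2.973 × 37.4^0.1191 = 2.973 × 1.539 ≈ 4.575

4.6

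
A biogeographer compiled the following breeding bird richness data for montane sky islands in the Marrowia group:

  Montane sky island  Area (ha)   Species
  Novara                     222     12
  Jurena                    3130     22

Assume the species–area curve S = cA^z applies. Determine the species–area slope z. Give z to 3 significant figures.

0.229

Taking logs: ln S = ln c + z ln A, so z = (ln S₂ − ln S₁)/(ln A₂ − ln A₁).
z = ln(22/12) / ln(3130/222) = ln(1.833) / ln(14.1) = 0.6061 / 2.6461 = 0.2291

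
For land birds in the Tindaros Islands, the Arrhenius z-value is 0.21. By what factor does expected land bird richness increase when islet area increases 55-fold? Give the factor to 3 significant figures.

S₂/S₁ = (A₂/A₁)^z = 55^0.21
ln(S₂/S₁) = 0.21 × ln 55 = 0.21 × 4.0073 = 0.8415
S₂/S₁ = e^0.8415 ≈ 2.32

2.32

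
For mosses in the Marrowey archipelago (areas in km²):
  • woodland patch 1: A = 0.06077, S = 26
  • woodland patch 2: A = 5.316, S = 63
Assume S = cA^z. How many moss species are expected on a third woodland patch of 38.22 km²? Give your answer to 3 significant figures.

93.1

z = ln(63/26) / ln(5.316/0.06077) = 0.8850 / 4.4714 = 0.1979
c = 26 / 0.06077^0.1979 = 26 / 0.5744 = 45.26
S₃ = 45.26 × 38.22^0.1979 = 45.26 × 2.057 ≈ 93.09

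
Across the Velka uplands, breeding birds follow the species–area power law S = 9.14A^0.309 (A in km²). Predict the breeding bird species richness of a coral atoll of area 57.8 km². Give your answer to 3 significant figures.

32.0

S = 9.14 × 57.8^0.309
ln S = ln 9.14 + 0.309 × ln 57.8 = 2.2127 + 0.309 × 4.0570 = 3.4663
S = e^3.4663 ≈ 32.02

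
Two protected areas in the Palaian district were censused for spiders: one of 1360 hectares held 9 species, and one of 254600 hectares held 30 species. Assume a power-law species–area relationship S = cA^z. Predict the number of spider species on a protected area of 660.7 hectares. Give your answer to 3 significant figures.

7.62

z = ln(30/9) / ln(254600/1360) = 1.2040 / 5.2322 = 0.2301
c = 9 / 1360^0.2301 = 9 / 5.261 = 1.711
S₃ = 1.711 × 660.7^0.2301 = 1.711 × 4.456 ≈ 7.622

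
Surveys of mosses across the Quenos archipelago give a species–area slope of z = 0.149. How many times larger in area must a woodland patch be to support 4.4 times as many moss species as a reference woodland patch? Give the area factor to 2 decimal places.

(A₂/A₁)^0.149 = 4.4, so A₂/A₁ = 4.4^(1/0.149) = 4.4^6.711
ln(A₂/A₁) = ln 4.4 / 0.149 = 1.4816 / 0.149 = 9.9437
A₂/A₁ = e^9.9437 ≈ 20820

20819.69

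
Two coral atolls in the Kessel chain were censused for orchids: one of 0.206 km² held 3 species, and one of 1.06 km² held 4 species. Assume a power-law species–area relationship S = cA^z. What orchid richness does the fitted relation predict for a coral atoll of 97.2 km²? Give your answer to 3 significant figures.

z = ln(4/3) / ln(1.06/0.206) = 0.2877 / 1.6381 = 0.1756
c = 3 / 0.206^0.1756 = 3 / 0.7577 = 3.959
S₃ = 3.959 × 97.2^0.1756 = 3.959 × 2.234 ≈ 8.845

8.84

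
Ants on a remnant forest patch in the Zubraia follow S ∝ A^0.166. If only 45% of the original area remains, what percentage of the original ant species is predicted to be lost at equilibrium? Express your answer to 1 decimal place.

12.4%

S_new/S_old = (A_new/A_old)^z = 0.45^0.166
= exp(0.166 × ln 0.45) = exp(0.166 × -0.7985) = exp(-0.1326) ≈ 0.8759
Fraction lost = 1 − 0.8759 = 0.1241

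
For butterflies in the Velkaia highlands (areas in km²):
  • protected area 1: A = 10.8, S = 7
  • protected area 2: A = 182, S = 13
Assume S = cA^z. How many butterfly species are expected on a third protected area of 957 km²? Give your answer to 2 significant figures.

19

z = ln(13/7) / ln(182/10.8) = 0.6190 / 2.8245 = 0.2192
c = 7 / 10.8^0.2192 = 7 / 1.685 = 4.155
S₃ = 4.155 × 957^0.2192 = 4.155 × 4.501 ≈ 18.7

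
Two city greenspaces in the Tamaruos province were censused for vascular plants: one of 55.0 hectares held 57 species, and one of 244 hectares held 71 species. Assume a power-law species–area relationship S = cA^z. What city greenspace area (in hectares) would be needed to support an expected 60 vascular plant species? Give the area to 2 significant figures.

z = ln(71/57) / ln(244/55) = 0.2196 / 1.4898 = 0.1474
c = 57 / 55^0.1474 = 57 / 1.805 = 31.57
A = (60/31.57)^(1/0.1474) ⇒ ln A = ln(1.9)/0.1474 = 4.3553
A = e^4.3553 ≈ 77.89 hectares

78 hectares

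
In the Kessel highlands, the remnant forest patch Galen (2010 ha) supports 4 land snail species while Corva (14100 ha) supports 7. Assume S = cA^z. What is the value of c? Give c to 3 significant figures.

z = ln(S₂/S₁) / ln(A₂/A₁) = ln(7/4) / ln(14100/2010) = 0.5596 / 1.9480 = 0.2873
c = S₁ / A₁^z = 4 / 2010^0.2873 = 4 / 8.89 = 0.4499

0.450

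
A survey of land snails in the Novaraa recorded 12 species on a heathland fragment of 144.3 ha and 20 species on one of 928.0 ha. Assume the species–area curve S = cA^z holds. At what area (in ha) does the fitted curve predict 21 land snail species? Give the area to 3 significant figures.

z = ln(20/12) / ln(928/144.3) = 0.5108 / 1.8611 = 0.2745
c = 12 / 144.3^0.2745 = 12 / 3.914 = 3.066
A = (21/3.066)^(1/0.2745) ⇒ ln A = ln(6.85)/0.2745 = 7.0108
A = e^7.0108 ≈ 1109 ha

1110 ha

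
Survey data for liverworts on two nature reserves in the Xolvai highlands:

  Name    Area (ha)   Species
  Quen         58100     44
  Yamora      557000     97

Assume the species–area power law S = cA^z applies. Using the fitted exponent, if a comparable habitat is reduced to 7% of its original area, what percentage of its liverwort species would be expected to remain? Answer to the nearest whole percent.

39%

z = ln(97/44) / ln(557000/58100) = 0.7905 / 2.2604 = 0.3497
S_new/S_old = (A_new/A_old)^z = 0.07^0.3497 = exp(0.3497 × -2.6593) = 0.3945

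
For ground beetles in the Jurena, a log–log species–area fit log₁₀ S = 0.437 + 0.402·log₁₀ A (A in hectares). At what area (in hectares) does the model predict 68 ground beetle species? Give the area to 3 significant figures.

2960 hectares

68 = 2.735 × A^0.402  ⇒  A^0.402 = 68/2.735 = 24.86
ln A = ln(24.86) / 0.402 = 3.2133 / 0.402 = 7.9932
A = e^7.9932 ≈ 2961 hectares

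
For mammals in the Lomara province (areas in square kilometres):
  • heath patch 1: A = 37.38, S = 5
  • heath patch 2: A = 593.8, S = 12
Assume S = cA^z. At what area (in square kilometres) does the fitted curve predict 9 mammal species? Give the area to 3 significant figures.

z = ln(12/5) / ln(593.8/37.38) = 0.8755 / 2.7654 = 0.3166
c = 5 / 37.38^0.3166 = 5 / 3.147 = 1.589
A = (9/1.589)^(1/0.3166) ⇒ ln A = ln(5.664)/0.3166 = 5.4778
A = e^5.4778 ≈ 239.3 square kilometres

239 square kilometres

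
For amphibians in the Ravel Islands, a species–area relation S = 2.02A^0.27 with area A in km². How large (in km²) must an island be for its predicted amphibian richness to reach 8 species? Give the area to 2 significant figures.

160 km²

8 = 2.02 × A^0.27  ⇒  A^0.27 = 8/2.02 = 3.96
ln A = ln(3.96) / 0.27 = 1.3763 / 0.27 = 5.0976
A = e^5.0976 ≈ 163.6 km²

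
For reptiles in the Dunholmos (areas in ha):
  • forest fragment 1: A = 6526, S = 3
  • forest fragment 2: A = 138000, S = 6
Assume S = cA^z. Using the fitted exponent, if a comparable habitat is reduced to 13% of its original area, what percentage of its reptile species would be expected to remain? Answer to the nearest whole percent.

63%

z = ln(6/3) / ln(138000/6526) = 0.6931 / 3.0515 = 0.2272
S_new/S_old = (A_new/A_old)^z = 0.13^0.2272 = exp(0.2272 × -2.0402) = 0.6291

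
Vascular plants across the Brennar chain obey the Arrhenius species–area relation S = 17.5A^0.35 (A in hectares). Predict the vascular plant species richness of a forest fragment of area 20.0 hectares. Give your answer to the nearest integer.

50 species

S = 17.5 × 20^0.35
ln S = ln 17.5 + 0.35 × ln 20 = 2.8622 + 0.35 × 2.9957 = 3.9107
S = e^3.9107 ≈ 49.93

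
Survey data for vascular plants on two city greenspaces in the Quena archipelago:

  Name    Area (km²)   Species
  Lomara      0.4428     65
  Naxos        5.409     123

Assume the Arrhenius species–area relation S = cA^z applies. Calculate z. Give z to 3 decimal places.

Taking logs: ln S = ln c + z ln A, so z = (ln S₂ − ln S₁)/(ln A₂ − ln A₁).
z = ln(123/65) / ln(5.409/0.4428) = ln(1.892) / ln(12.22) = 0.6378 / 2.5027 = 0.2548

0.255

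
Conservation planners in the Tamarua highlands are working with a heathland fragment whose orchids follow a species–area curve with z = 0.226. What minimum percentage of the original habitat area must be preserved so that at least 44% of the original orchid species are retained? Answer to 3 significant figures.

Need (A_new/A_old)^0.226 = 0.44, so A_new/A_old = 0.44^(1/0.226) = 0.44^4.425
ln(A_new/A_old) = ln 0.44 / 0.226 = -0.8210 / 0.226 = -3.6327
A_new/A_old = e^-3.6327 ≈ 0.02645

2.64%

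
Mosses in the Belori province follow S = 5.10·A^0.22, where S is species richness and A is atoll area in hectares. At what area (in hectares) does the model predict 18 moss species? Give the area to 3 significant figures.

18 = 5.1 × A^0.22  ⇒  A^0.22 = 18/5.1 = 3.529
ln A = ln(3.529) / 0.22 = 1.2611 / 0.22 = 5.7324
A = e^5.7324 ≈ 308.7 hectares

309 hectares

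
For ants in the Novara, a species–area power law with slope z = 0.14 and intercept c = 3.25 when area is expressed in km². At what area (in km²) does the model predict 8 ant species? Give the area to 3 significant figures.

8 = 3.25 × A^0.14  ⇒  A^0.14 = 8/3.25 = 2.462
ln A = ln(2.462) / 0.14 = 0.9008 / 0.14 = 6.4342
A = e^6.4342 ≈ 622.8 km²

623 km²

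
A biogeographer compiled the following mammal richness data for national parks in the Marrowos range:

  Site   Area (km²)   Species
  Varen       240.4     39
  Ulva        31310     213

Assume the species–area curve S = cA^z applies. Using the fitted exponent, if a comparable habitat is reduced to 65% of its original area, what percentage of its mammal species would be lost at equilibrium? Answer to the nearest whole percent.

14%

z = ln(213/39) / ln(31310/240.4) = 1.6977 / 4.8694 = 0.3487
S_new/S_old = (A_new/A_old)^z = 0.65^0.3487 = exp(0.3487 × -0.4308) = 0.8605
Fraction lost = 1 − 0.8605 = 0.1395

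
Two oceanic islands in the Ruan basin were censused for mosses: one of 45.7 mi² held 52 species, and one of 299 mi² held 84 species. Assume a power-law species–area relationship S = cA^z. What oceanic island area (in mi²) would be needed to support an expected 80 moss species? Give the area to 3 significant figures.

z = ln(84/52) / ln(299/45.7) = 0.4796 / 1.8783 = 0.2553
c = 52 / 45.7^0.2553 = 52 / 2.653 = 19.6
A = (80/19.6)^(1/0.2553) ⇒ ln A = ln(4.082)/0.2553 = 5.5093
A = e^5.5093 ≈ 247 mi²

247 mi²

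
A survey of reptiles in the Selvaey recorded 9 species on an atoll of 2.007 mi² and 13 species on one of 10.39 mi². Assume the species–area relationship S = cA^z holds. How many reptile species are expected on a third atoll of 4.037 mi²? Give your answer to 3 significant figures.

10.5

z = ln(13/9) / ln(10.39/2.007) = 0.3677 / 1.6442 = 0.2236
c = 9 / 2.007^0.2236 = 9 / 1.169 = 7.702
S₃ = 7.702 × 4.037^0.2236 = 7.702 × 1.366 ≈ 10.52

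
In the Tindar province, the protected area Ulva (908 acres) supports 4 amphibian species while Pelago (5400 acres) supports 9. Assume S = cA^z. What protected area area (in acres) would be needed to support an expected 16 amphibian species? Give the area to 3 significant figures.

z = ln(9/4) / ln(5400/908) = 0.8109 / 1.7829 = 0.4548
c = 4 / 908^0.4548 = 4 / 22.15 = 0.1806
A = (16/0.1806)^(1/0.4548) ⇒ ln A = ln(88.61)/0.4548 = 9.8591
A = e^9.8591 ≈ 19133 acres

19100 acres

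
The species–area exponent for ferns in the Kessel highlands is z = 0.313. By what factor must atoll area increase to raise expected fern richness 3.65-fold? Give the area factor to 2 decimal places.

62.58

(A₂/A₁)^0.313 = 3.65, so A₂/A₁ = 3.65^(1/0.313) = 3.65^3.195
ln(A₂/A₁) = ln 3.65 / 0.313 = 1.2947 / 0.313 = 4.1365
A₂/A₁ = e^4.1365 ≈ 62.58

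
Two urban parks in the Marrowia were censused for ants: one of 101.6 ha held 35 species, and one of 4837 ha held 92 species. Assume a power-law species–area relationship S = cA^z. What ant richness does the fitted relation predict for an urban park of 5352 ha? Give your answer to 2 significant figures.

z = ln(92/35) / ln(4837/101.6) = 0.9664 / 3.8630 = 0.2502
c = 35 / 101.6^0.2502 = 35 / 3.177 = 11.02
S₃ = 11.02 × 5352^0.2502 = 11.02 × 8.566 ≈ 94.36

94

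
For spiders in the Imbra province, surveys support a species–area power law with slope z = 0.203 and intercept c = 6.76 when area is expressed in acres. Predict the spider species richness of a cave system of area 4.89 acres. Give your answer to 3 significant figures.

S = 6.76 × 4.89^0.203 = 6.76 × 1.38 ≈ 9.33

9.33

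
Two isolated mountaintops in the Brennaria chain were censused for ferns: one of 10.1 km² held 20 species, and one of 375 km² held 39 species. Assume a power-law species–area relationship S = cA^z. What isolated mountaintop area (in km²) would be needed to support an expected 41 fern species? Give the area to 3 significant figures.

492 km²

z = ln(39/20) / ln(375/10.1) = 0.6678 / 3.6144 = 0.1848
c = 20 / 10.1^0.1848 = 20 / 1.533 = 13.05
A = (41/13.05)^(1/0.1848) ⇒ ln A = ln(3.143)/0.1848 = 6.1976
A = e^6.1976 ≈ 491.6 km²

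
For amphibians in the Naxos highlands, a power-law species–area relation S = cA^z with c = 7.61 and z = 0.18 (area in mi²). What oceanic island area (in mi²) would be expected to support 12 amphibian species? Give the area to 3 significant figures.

12.6 mi²

12 = 7.61 × A^0.18  ⇒  A^0.18 = 12/7.61 = 1.577
ln A = ln(1.577) / 0.18 = 0.4554 / 0.18 = 2.5302
A = e^2.5302 ≈ 12.56 mi²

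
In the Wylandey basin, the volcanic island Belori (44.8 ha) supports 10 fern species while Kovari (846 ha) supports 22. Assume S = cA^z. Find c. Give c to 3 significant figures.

3.60

z = ln(S₂/S₁) / ln(A₂/A₁) = ln(22/10) / ln(846/44.8) = 0.7885 / 2.9383 = 0.2683
c = S₁ / A₁^z = 10 / 44.8^0.2683 = 10 / 2.774 = 3.605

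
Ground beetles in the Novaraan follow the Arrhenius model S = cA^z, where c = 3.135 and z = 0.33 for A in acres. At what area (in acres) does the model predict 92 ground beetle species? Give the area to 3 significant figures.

92 = 3.135 × A^0.33  ⇒  A^0.33 = 92/3.135 = 29.35
ln A = ln(29.35) / 0.33 = 3.3792 / 0.33 = 10.2399
A = e^10.2399 ≈ 27998 acres

28000 acres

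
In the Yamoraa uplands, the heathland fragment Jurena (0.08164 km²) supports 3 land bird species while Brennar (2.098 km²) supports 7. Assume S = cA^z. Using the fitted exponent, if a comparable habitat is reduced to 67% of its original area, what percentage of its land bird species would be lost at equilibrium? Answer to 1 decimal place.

9.9%

z = ln(7/3) / ln(2.098/0.08164) = 0.8473 / 3.2464 = 0.2610
S_new/S_old = (A_new/A_old)^z = 0.67^0.2610 = exp(0.2610 × -0.4005) = 0.9008
Fraction lost = 1 − 0.9008 = 0.09925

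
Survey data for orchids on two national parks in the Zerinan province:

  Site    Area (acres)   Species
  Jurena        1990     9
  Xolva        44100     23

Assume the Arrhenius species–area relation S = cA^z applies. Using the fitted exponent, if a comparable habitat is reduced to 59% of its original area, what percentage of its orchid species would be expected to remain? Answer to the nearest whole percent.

85%

z = ln(23/9) / ln(44100/1990) = 0.9383 / 3.0983 = 0.3028
S_new/S_old = (A_new/A_old)^z = 0.59^0.3028 = exp(0.3028 × -0.5276) = 0.8523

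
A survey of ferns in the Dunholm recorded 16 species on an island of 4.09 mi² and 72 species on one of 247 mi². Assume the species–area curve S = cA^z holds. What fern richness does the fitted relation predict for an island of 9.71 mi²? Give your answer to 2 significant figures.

z = ln(72/16) / ln(247/4.09) = 1.5041 / 4.1008 = 0.3668
c = 16 / 4.09^0.3668 = 16 / 1.676 = 9.545
S₃ = 9.545 × 9.71^0.3668 = 9.545 × 2.302 ≈ 21.97

22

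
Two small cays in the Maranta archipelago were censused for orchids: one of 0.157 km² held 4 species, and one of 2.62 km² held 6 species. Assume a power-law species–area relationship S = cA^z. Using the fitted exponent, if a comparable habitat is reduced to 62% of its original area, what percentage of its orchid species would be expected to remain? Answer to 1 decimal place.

z = ln(6/4) / ln(2.62/0.157) = 0.4055 / 2.8147 = 0.1441
S_new/S_old = (A_new/A_old)^z = 0.62^0.1441 = exp(0.1441 × -0.4780) = 0.9335

93.3%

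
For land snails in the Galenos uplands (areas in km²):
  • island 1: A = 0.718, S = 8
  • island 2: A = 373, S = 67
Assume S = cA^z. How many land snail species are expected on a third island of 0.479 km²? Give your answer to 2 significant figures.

7.0

z = ln(67/8) / ln(373/0.718) = 2.1253 / 6.2529 = 0.3399
c = 8 / 0.718^0.3399 = 8 / 0.8935 = 8.953
S₃ = 8.953 × 0.479^0.3399 = 8.953 × 0.7787 ≈ 6.972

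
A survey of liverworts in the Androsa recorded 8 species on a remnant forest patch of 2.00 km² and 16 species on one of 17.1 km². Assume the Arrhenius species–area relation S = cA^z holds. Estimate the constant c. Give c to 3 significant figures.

6.40

z = ln(S₂/S₁) / ln(A₂/A₁) = ln(16/8) / ln(17.1/2) = 0.6931 / 2.1459 = 0.3230
c = S₁ / A₁^z = 8 / 2^0.3230 = 8 / 1.251 = 6.395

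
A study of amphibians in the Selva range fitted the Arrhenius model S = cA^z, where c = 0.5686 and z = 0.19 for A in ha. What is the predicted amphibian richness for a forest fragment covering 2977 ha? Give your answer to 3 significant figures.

2.60

S = 0.5686 × 2977^0.19
ln S = ln 0.5686 + 0.19 × ln 2977 = -0.5646 + 0.19 × 7.9987 = 0.9552
S = e^0.9552 ≈ 2.599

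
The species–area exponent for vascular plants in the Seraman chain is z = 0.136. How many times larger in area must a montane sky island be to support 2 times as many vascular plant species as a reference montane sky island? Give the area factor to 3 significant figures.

(A₂/A₁)^0.136 = 2, so A₂/A₁ = 2^(1/0.136) = 2^7.353
ln(A₂/A₁) = ln 2 / 0.136 = 0.6931 / 0.136 = 5.0967
A₂/A₁ = e^5.0967 ≈ 163.5

163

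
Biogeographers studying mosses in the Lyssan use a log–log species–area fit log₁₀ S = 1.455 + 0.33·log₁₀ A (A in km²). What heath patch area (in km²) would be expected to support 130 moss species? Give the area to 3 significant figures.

130 = 28.51 × A^0.33  ⇒  A^0.33 = 130/28.51 = 4.56
ln A = ln(4.56) / 0.33 = 1.5173 / 0.33 = 4.5978
A = e^4.5978 ≈ 99.27 km²

99.3 km²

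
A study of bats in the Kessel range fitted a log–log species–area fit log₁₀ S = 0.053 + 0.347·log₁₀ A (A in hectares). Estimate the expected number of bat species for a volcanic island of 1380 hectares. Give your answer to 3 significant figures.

13.9

S = 1.13 × 1380^0.347
ln S = ln 1.13 + 0.347 × ln 1380 = 0.1220 + 0.347 × 7.2298 = 2.6308
S = e^2.6308 ≈ 13.88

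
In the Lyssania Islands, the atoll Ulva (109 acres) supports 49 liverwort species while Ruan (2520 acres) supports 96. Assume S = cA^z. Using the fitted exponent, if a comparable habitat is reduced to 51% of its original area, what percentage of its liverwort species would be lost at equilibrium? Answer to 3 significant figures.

13.4%

z = ln(96/49) / ln(2520/109) = 0.6725 / 3.1407 = 0.2141
S_new/S_old = (A_new/A_old)^z = 0.51^0.2141 = exp(0.2141 × -0.6733) = 0.8657
Fraction lost = 1 − 0.8657 = 0.1343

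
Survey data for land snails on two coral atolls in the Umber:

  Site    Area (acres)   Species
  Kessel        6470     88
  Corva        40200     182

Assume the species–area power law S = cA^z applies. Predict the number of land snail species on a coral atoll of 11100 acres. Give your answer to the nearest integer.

z = ln(182/88) / ln(40200/6470) = 0.7267 / 1.8267 = 0.3978
c = 88 / 6470^0.3978 = 88 / 32.81 = 2.682
S₃ = 2.682 × 11100^0.3978 = 2.682 × 40.67 ≈ 109.1

109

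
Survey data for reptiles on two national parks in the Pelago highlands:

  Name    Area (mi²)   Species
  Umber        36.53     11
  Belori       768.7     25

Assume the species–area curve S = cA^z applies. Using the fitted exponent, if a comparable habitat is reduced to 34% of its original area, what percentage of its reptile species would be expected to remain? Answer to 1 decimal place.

z = ln(25/11) / ln(768.7/36.53) = 0.8210 / 3.0466 = 0.2695
S_new/S_old = (A_new/A_old)^z = 0.34^0.2695 = exp(0.2695 × -1.0788) = 0.7477

74.8%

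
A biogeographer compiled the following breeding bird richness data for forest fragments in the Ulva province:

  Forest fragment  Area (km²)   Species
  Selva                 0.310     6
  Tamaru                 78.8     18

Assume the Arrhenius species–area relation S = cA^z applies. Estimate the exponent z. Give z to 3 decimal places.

Taking logs: ln S = ln c + z ln A, so z = (ln S₂ − ln S₁)/(ln A₂ − ln A₁).
z = ln(18/6) / ln(78.8/0.31) = ln(3) / ln(254.2) = 1.0986 / 5.5381 = 0.1984

0.198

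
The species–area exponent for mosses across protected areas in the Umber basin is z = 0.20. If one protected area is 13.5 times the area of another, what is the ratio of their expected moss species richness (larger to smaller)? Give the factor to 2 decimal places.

S₂/S₁ = (A₂/A₁)^z = 13.5^0.2
ln(S₂/S₁) = 0.2 × ln 13.5 = 0.2 × 2.6027 = 0.5205
S₂/S₁ = e^0.5205 ≈ 1.683

1.68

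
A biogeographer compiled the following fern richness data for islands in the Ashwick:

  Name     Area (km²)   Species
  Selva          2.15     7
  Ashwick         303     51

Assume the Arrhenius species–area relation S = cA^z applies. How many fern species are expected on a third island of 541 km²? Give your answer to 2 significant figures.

64

z = ln(51/7) / ln(303/2.15) = 1.9859 / 4.9483 = 0.4013
c = 7 / 2.15^0.4013 = 7 / 1.36 = 5.148
S₃ = 5.148 × 541^0.4013 = 5.148 × 12.5 ≈ 64.36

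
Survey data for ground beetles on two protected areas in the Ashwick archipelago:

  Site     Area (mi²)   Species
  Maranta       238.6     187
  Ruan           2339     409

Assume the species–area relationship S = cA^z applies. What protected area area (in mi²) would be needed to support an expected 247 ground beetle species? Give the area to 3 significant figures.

537 mi²

z = ln(409/187) / ln(2339/238.6) = 0.7826 / 2.2827 = 0.3428
c = 187 / 238.6^0.3428 = 187 / 6.534 = 28.62
A = (247/28.62)^(1/0.3428) ⇒ ln A = ln(8.63)/0.3428 = 6.2865
A = e^6.2865 ≈ 537.3 mi²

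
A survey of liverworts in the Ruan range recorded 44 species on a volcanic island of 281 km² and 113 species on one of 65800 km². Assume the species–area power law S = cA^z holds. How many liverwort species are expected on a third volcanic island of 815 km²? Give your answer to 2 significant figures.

53

z = ln(113/44) / ln(65800/281) = 0.9432 / 5.4560 = 0.1729
c = 44 / 281^0.1729 = 44 / 2.65 = 16.6
S₃ = 16.6 × 815^0.1729 = 16.6 × 3.186 ≈ 52.89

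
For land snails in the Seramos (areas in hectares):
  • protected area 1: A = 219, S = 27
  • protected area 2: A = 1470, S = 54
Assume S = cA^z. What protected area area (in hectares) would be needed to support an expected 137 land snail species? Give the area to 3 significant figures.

19000 hectares

z = ln(54/27) / ln(1470/219) = 0.6931 / 1.9039 = 0.3641
c = 27 / 219^0.3641 = 27 / 7.113 = 3.796
A = (137/3.796)^(1/0.3641) ⇒ ln A = ln(36.09)/0.3641 = 9.8503
A = e^9.8503 ≈ 18964 hectares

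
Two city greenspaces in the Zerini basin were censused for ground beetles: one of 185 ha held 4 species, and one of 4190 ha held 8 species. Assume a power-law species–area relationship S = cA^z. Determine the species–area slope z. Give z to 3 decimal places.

0.222

Taking logs: ln S = ln c + z ln A, so z = (ln S₂ − ln S₁)/(ln A₂ − ln A₁).
z = ln(8/4) / ln(4190/185) = ln(2) / ln(22.65) = 0.6931 / 3.1201 = 0.2222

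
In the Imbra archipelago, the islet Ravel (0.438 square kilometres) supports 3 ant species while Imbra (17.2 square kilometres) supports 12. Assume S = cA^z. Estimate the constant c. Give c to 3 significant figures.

z = ln(S₂/S₁) / ln(A₂/A₁) = ln(12/3) / ln(17.2/0.438) = 1.3863 / 3.6704 = 0.3777
c = S₁ / A₁^z = 3 / 0.438^0.3777 = 3 / 0.7321 = 4.098

4.10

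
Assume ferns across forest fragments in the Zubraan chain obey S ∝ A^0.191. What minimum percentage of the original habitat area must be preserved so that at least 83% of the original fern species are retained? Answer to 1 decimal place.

37.7%

Need (A_new/A_old)^0.191 = 0.83, so A_new/A_old = 0.83^(1/0.191) = 0.83^5.236
ln(A_new/A_old) = ln 0.83 / 0.191 = -0.1863 / 0.191 = -0.9755
A_new/A_old = e^-0.9755 ≈ 0.377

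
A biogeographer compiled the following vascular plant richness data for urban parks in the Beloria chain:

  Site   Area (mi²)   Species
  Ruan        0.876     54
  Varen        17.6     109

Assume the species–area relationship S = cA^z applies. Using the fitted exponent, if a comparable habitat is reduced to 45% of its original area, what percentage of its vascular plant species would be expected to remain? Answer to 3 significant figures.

z = ln(109/54) / ln(17.6/0.876) = 0.7024 / 3.0003 = 0.2341
S_new/S_old = (A_new/A_old)^z = 0.45^0.2341 = exp(0.2341 × -0.7985) = 0.8295

83.0%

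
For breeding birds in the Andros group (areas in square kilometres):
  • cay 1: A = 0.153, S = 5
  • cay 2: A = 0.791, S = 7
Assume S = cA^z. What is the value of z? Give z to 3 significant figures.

Taking logs: ln S = ln c + z ln A, so z = (ln S₂ − ln S₁)/(ln A₂ − ln A₁).
z = ln(7/5) / ln(0.791/0.153) = ln(1.4) / ln(5.17) = 0.3365 / 1.6429 = 0.2048

0.205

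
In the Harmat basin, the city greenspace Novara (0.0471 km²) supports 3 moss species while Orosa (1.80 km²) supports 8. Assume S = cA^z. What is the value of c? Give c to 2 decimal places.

6.83

z = ln(S₂/S₁) / ln(A₂/A₁) = ln(8/3) / ln(1.8/0.0471) = 0.9808 / 3.6433 = 0.2692
c = S₁ / A₁^z = 3 / 0.0471^0.2692 = 3 / 0.4393 = 6.829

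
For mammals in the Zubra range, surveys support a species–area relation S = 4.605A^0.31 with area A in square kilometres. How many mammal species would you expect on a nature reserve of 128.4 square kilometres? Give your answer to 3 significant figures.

S = 4.605 × 128.4^0.31 = 4.605 × 4.505 ≈ 20.74

20.7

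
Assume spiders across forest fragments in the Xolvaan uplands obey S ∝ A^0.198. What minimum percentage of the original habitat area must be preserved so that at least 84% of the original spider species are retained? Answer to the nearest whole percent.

Need (A_new/A_old)^0.198 = 0.84, so A_new/A_old = 0.84^(1/0.198) = 0.84^5.051
ln(A_new/A_old) = ln 0.84 / 0.198 = -0.1744 / 0.198 = -0.8806
A_new/A_old = e^-0.8806 ≈ 0.4145

41%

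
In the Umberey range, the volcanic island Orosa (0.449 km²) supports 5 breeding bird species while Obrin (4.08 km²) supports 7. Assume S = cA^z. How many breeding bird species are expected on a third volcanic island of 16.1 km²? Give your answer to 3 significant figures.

z = ln(7/5) / ln(4.08/0.449) = 0.3365 / 2.2068 = 0.1525
c = 5 / 0.449^0.1525 = 5 / 0.8851 = 5.649
S₃ = 5.649 × 16.1^0.1525 = 5.649 × 1.528 ≈ 8.63

8.63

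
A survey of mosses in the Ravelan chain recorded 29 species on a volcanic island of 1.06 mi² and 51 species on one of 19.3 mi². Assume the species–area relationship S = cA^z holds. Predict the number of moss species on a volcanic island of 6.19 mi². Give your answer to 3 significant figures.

z = ln(51/29) / ln(19.3/1.06) = 0.5645 / 2.9018 = 0.1945
c = 29 / 1.06^0.1945 = 29 / 1.011 = 28.67
S₃ = 28.67 × 6.19^0.1945 = 28.67 × 1.426 ≈ 40.88

40.9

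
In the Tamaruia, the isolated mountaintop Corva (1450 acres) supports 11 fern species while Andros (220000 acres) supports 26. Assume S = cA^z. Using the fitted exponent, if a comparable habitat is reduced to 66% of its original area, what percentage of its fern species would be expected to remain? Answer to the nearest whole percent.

93%

z = ln(26/11) / ln(220000/1450) = 0.8602 / 5.0221 = 0.1713
S_new/S_old = (A_new/A_old)^z = 0.66^0.1713 = exp(0.1713 × -0.4155) = 0.9313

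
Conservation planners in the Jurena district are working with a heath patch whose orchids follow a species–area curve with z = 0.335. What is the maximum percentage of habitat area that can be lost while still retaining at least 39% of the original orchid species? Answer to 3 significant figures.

Need (A_new/A_old)^0.335 = 0.39, so A_new/A_old = 0.39^(1/0.335) = 0.39^2.985
ln(A_new/A_old) = ln 0.39 / 0.335 = -0.9416 / 0.335 = -2.8108
A_new/A_old = e^-2.8108 ≈ 0.06016
Fraction that can be lost = 1 − 0.06016 = 0.9398

94.0%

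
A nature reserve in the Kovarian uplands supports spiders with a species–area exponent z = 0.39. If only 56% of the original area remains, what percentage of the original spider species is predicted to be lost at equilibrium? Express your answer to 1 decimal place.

S_new/S_old = (A_new/A_old)^z = 0.56^0.39
= exp(0.39 × ln 0.56) = exp(0.39 × -0.5798) = exp(-0.2261) ≈ 0.7976
Fraction lost = 1 − 0.7976 = 0.2024

20.2%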